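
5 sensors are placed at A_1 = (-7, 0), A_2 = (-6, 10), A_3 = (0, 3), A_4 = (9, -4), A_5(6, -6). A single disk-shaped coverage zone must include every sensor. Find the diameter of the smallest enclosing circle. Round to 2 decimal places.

The minimum enclosing circle of a finite set is fixed by two of the points (as a diameter) or three (as a circumcircle).
The farthest pair is A_2–A_4 with squared distance 421. The circle on this segment as diameter has centre (1.5, 3) and r² = 421/4 = 105.25.
Check A_1: distance² to centre = 81.25 ≤ 105.25, so it lies inside.
All remaining points lie in this disk, and no smaller disk contains both endpoints, so this is the minimum enclosing circle.
Diameter = 2r = 2√(105.25) ≈ 20.52.

20.52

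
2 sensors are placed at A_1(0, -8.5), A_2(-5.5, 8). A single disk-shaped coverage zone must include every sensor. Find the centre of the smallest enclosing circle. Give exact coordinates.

The smallest circle enclosing two points has them as diameter endpoints.
Centre = midpoint = (-2.75, -0.25); r² = |A_1A_2|²/4 = 302.5/4 = 75.625.
Centre = (-2.75, -0.25).

(-2.75, -0.25)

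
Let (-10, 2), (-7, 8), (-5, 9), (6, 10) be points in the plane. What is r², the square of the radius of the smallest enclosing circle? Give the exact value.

80

A smallest enclosing disk is always determined by at most three of the input points on its boundary.
The farthest pair is (-10, 2)–(6, 10) with squared distance 320. The circle on this segment as diameter has centre (-2, 6) and r² = 320/4 = 80.
Check (-7, 8): distance² to centre = 29 ≤ 80, so it lies inside.
All remaining points lie in this disk, and no smaller disk contains both endpoints, so this is the minimum enclosing circle.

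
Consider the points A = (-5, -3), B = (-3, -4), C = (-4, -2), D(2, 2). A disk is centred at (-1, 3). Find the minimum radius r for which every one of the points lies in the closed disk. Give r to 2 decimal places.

7.28

The required radius is the distance from (-1, 3) to the farthest point.
Squared distances: 52, 53, 34, 10.
Maximum is 53, attained at B.
r = √53 ≈ 7.28.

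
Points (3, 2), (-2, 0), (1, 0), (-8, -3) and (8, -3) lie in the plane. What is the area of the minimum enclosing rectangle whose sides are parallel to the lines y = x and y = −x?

128

In coordinates u = x + y, v = x − y the rectangle is axis-aligned; the map (x,y)→(u,v) scales areas by 2.
u-values: 5, -2, 1, -11, 5; range = 5 − (-11) = 16.
v-values: 1, -2, 1, -5, 11; range = 11 − (-5) = 16.
Area = (16 × 16) / 2 = 128.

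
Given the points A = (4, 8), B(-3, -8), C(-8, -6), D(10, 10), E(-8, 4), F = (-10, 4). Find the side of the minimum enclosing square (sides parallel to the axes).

20

The bounding box has width 20 and height 18.
An axis-aligned square enclosing the set must have side ≥ max(width, height).
So the minimum side is max(20, 18) = 20.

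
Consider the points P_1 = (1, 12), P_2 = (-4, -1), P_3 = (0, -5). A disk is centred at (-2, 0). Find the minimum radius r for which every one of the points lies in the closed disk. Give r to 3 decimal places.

The required radius is the distance from (-2, 0) to the farthest point.
Squared distances: 153, 5, 29.
Maximum is 153, attained at P_1.
r = √153 ≈ 12.369.

12.369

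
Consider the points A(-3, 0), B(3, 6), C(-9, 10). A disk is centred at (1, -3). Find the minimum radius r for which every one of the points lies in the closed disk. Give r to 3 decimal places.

16.401

The required radius is the distance from (1, -3) to the farthest point.
Squared distances: 25, 85, 269.
Maximum is 269, attained at C.
r = √269 ≈ 16.401.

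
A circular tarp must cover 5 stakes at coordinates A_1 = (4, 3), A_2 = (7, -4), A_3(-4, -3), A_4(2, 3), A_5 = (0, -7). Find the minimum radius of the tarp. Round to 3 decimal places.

5.684

A smallest enclosing disk is always determined by at most three of the input points on its boundary.
The minimum enclosing circle is determined by three boundary points: A_1, A_2, A_3.
Their circumcentre is (60/37, -80/37) with r² = 44225/1369.
The farthest remaining point A_4 is at distance² 36677/1369 ≤ 44225/1369.
r = √(44225/1369) ≈ 5.684.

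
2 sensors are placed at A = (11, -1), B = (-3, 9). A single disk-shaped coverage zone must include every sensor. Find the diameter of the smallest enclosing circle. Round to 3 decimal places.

17.205

The smallest circle enclosing two points has them as diameter endpoints.
Centre = midpoint = (4, 4); r² = |AB|²/4 = 296/4 = 74.
Diameter = 2r = 2√74 ≈ 17.205.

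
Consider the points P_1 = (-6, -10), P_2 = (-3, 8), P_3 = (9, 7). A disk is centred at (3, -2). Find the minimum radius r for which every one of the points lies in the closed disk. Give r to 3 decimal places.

12.042

The required radius is the distance from (3, -2) to the farthest point.
Squared distances: 145, 136, 117.
Maximum is 145, attained at P_1.
r = √145 ≈ 12.042.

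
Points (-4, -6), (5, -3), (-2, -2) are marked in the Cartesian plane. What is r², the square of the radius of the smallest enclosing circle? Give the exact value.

Call the three points A, B, C in the order given.
Side lengths²: AB² = 90, AC² = 20, BC² = 50.
Since AB² = 90 ≥ 50 + 20 = 70, the angle opposite AB is not acute, so the smallest enclosing circle has AB as diameter.
Centre = midpoint of AB = (0.5, -4.5), r² = 90/4 = 22.5.

22.5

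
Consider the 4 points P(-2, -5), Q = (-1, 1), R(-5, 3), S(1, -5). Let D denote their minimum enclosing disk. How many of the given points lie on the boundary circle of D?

The farthest pair is R–S with squared distance 100. The circle on this segment as diameter has centre (-2, -1) and r² = 100/4 = 25.
Check P: distance² to centre = 16 ≤ 25, so it lies inside.
All remaining points lie in this disk, and no smaller disk contains both endpoints, so this is the minimum enclosing circle.
The points at distance exactly r from the centre are R, S — 2 points.

2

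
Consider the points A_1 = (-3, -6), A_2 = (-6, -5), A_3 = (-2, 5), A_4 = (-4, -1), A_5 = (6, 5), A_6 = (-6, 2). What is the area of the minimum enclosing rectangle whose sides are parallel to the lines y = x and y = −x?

121

In coordinates u = x + y, v = x − y the rectangle is axis-aligned; the map (x,y)→(u,v) scales areas by 2.
u-values: -9, -11, 3, -5, 11, -4; range = 11 − (-11) = 22.
v-values: 3, -1, -7, -3, 1, -8; range = 3 − (-8) = 11.
Area = (22 × 11) / 2 = 121.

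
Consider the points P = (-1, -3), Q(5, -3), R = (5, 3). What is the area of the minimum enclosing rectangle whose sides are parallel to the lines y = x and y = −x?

In coordinates u = x + y, v = x − y the rectangle is axis-aligned; the map (x,y)→(u,v) scales areas by 2.
u-values: -4, 2, 8; range = 8 − (-4) = 12.
v-values: 2, 8, 2; range = 8 − 2 = 6.
Area = (12 × 6) / 2 = 36.

36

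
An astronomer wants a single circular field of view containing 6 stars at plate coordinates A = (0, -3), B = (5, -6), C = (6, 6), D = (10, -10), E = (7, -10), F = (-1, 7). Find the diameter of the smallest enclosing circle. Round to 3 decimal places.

A smallest enclosing disk is always determined by at most three of the input points on its boundary.
The farthest pair is D–F with squared distance 410. The circle on this segment as diameter has centre (4.5, -1.5) and r² = 410/4 = 102.5.
Check A: distance² to centre = 22.5 ≤ 102.5, so it lies inside.
All remaining points lie in this disk, and no smaller disk contains both endpoints, so this is the minimum enclosing circle.
Diameter = 2r = 2√(102.5) ≈ 20.248.

20.248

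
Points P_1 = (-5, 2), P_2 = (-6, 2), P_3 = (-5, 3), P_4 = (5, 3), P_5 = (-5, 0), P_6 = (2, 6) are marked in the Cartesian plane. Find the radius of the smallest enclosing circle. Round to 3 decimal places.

A smallest enclosing disk is always determined by at most three of the input points on its boundary.
The farthest pair is P_2–P_4 with squared distance 122. The circle on this segment as diameter has centre (-0.5, 2.5) and r² = 122/4 = 30.5.
Check P_1: distance² to centre = 20.5 ≤ 30.5, so it lies inside.
All remaining points lie in this disk, and no smaller disk contains both endpoints, so this is the minimum enclosing circle.
r = √(30.5) ≈ 5.523.

5.523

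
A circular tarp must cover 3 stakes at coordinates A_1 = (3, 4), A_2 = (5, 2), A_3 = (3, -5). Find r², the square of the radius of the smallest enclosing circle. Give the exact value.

20.25

Side lengths²: A_1A_2² = 8, A_1A_3² = 81, A_2A_3² = 53.
Since A_1A_3² = 81 ≥ 53 + 8 = 61, the angle opposite A_1A_3 is not acute, so the smallest enclosing circle has A_1A_3 as diameter.
Centre = midpoint of A_1A_3 = (3, -0.5), r² = 81/4 = 20.25.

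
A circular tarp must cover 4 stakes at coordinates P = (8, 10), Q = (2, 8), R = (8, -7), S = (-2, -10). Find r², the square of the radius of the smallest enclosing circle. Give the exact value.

125

By Welzl's lemma the MEC is supported by two points (diametrically opposite) or three points (on a circumcircle).
The farthest pair is P–S with squared distance 500. The circle on this segment as diameter has centre (3, 0) and r² = 500/4 = 125.
Check Q: distance² to centre = 65 ≤ 125, so it lies inside.
All remaining points lie in this disk, and no smaller disk contains both endpoints, so this is the minimum enclosing circle.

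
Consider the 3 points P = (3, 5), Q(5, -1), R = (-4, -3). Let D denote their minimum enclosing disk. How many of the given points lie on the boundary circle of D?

Side lengths²: PQ² = 40, PR² = 113, QR² = 85.
Since PR² = 113 < 85 + 40 = 125, the triangle is acute, so the smallest enclosing circle is the circumcircle.
Circumcentre = (-5/58, 37/58), r² = 48025/1682.
The points at distance exactly r from the centre are P, Q, R — 3 points.

3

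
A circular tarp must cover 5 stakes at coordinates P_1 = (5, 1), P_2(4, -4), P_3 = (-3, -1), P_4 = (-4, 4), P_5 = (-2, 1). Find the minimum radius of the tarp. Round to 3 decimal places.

5.657

A smallest enclosing disk is always determined by at most three of the input points on its boundary.
The farthest pair is P_2–P_4 with squared distance 128. The circle on this segment as diameter has centre (0, 0) and r² = 128/4 = 32.
Check P_1: distance² to centre = 26 ≤ 32, so it lies inside.
All remaining points lie in this disk, and no smaller disk contains both endpoints, so this is the minimum enclosing circle.
r = √32 ≈ 5.657.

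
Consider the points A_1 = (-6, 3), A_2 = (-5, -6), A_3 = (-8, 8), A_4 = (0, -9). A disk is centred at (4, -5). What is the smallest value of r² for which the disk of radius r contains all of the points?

313

The required radius is the distance from (4, -5) to the farthest point.
Squared distances: 164, 82, 313, 32.
Maximum is 313, attained at A_3.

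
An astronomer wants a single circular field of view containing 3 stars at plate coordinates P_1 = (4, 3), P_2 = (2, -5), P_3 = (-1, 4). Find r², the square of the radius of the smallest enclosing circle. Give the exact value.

1105/49

Side lengths²: P_1P_2² = 68, P_1P_3² = 26, P_2P_3² = 90.
Since P_2P_3² = 90 < 68 + 26 = 94, the triangle is acute, so the smallest enclosing circle is the circumcircle.
Circumcentre = (5/7, -3/7), r² = 1105/49.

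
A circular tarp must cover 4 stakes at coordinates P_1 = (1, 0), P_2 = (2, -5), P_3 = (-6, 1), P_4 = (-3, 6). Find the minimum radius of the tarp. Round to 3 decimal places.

The farthest pair is P_2–P_4 with squared distance 146. The circle on this segment as diameter has centre (-0.5, 0.5) and r² = 146/4 = 36.5.
Check P_1: distance² to centre = 2.5 ≤ 36.5, so it lies inside.
All remaining points lie in this disk, and no smaller disk contains both endpoints, so this is the minimum enclosing circle.
r = √(36.5) ≈ 6.042.

6.042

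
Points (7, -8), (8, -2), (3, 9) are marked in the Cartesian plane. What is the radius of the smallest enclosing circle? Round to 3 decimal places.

Call the three points A, B, C in the order given.
Side lengths²: AB² = 37, AC² = 305, BC² = 146.
Since AC² = 305 ≥ 146 + 37 = 183, the angle opposite AC is not acute, so the smallest enclosing circle has AC as diameter.
Centre = midpoint of AC = (5, 0.5), r² = 305/4 = 76.25.
r = √(76.25) ≈ 8.732.

8.732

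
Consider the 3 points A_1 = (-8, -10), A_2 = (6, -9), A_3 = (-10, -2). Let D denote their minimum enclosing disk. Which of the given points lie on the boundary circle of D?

Side lengths²: A_1A_2² = 197, A_1A_3² = 68, A_2A_3² = 305.
Since A_2A_3² = 305 ≥ 197 + 68 = 265, the angle opposite A_2A_3 is not acute, so the smallest enclosing circle has A_2A_3 as diameter.
Centre = midpoint of A_2A_3 = (-2, -5.5), r² = 305/4 = 76.25.
The points at distance exactly r from the centre are A_2, A_3 — 2 points.

A_2, A_3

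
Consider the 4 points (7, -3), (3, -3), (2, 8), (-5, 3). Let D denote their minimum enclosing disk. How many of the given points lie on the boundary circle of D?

The minimum enclosing circle of a finite set is fixed by two of the points (as a diameter) or three (as a circumcircle).
The minimum enclosing circle is determined by three boundary points: (7, -3), (2, 8), (-5, 3).
Their circumcentre is (27/17, 20/17) with r² = 13505/289.
The farthest remaining point (3, -3) is at distance² 5617/289 ≤ 13505/289.
The points at distance exactly r from the centre are (7, -3), (2, 8), (-5, 3) — 3 points.

3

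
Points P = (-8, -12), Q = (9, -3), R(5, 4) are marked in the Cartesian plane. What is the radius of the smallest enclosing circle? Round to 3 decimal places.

10.313

Side lengths²: PQ² = 370, PR² = 425, QR² = 65.
Since PR² = 425 < 370 + 65 = 435, the triangle is acute, so the smallest enclosing circle is the circumcircle.
Circumcentre = (-77/62, -261/62), r² = 204425/1922.
r = √(204425/1922) ≈ 10.313.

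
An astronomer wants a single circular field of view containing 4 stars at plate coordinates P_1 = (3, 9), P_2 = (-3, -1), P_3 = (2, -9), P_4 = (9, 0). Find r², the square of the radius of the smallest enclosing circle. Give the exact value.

A smallest enclosing disk is always determined by at most three of the input points on its boundary.
The farthest pair is P_1–P_3 with squared distance 325. The circle on this segment as diameter has centre (2.5, 0) and r² = 325/4 = 81.25.
Check P_2: distance² to centre = 31.25 ≤ 81.25, so it lies inside.
All remaining points lie in this disk, and no smaller disk contains both endpoints, so this is the minimum enclosing circle.

81.25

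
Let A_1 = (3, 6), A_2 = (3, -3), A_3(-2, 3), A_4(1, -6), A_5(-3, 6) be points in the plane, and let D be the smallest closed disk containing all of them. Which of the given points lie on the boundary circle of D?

The minimum enclosing circle is determined by three boundary points: A_1, A_4, A_5.
Their circumcentre is (0, 1/3) with r² = 370/9.
The farthest remaining point A_2 is at distance² 181/9 ≤ 370/9.
The points at distance exactly r from the centre are A_1, A_4, A_5 — 3 points.

A_1, A_4, A_5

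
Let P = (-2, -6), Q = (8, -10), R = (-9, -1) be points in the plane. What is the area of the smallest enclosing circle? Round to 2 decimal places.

290.60

Side lengths²: PQ² = 116, PR² = 74, QR² = 370.
Since QR² = 370 ≥ 116 + 74 = 190, the angle opposite QR is not acute, so the smallest enclosing circle has QR as diameter.
Centre = midpoint of QR = (-0.5, -5.5), r² = 370/4 = 92.5.
Area = π·r² = π·92.5 ≈ 290.60.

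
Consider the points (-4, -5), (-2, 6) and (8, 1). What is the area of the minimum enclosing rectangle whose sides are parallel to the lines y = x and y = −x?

135

In coordinates u = x + y, v = x − y the rectangle is axis-aligned; the map (x,y)→(u,v) scales areas by 2.
u-values: -9, 4, 9; range = 9 − (-9) = 18.
v-values: 1, -8, 7; range = 7 − (-8) = 15.
Area = (18 × 15) / 2 = 135.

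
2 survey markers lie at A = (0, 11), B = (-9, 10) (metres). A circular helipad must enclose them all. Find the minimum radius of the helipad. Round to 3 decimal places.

The smallest circle enclosing two points has them as diameter endpoints.
Centre = midpoint = (-4.5, 10.5); r² = |AB|²/4 = 82/4 = 20.5.
r = √(20.5) ≈ 4.528.

4.528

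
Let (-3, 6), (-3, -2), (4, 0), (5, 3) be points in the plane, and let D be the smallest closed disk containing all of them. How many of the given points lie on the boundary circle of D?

By Welzl's lemma the MEC is supported by two points (diametrically opposite) or three points (on a circumcircle).
The minimum enclosing circle is determined by three boundary points: (-3, 6), (-3, -2), (5, 3).
Their circumcentre is (0.0625, 2) with r² = 25.37890625.
The farthest remaining point (4, 0) is at distance² 19.50390625 ≤ 25.37890625.
The points at distance exactly r from the centre are (-3, 6), (-3, -2), (5, 3) — 3 points.

3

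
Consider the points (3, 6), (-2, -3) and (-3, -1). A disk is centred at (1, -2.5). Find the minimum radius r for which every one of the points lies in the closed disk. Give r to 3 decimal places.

The required radius is the distance from (1, -2.5) to the farthest point.
Squared distances: 76.25, 9.25, 18.25.
Maximum is 76.25, attained at (3, 6).
r = √(76.25) ≈ 8.732.

8.732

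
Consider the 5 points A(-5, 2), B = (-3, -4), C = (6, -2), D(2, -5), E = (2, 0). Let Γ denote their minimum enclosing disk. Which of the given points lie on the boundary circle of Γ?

A smallest enclosing disk is always determined by at most three of the input points on its boundary.
The farthest pair is A–C with squared distance 137. The circle on this segment as diameter has centre (0.5, 0) and r² = 137/4 = 34.25.
Check B: distance² to centre = 28.25 ≤ 34.25, so it lies inside.
All remaining points lie in this disk, and no smaller disk contains both endpoints, so this is the minimum enclosing circle.
The points at distance exactly r from the centre are A, C — 2 points.

A, C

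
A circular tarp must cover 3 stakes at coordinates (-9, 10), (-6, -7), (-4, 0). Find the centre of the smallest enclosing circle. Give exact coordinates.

Call the three points A, B, C in the order given.
Side lengths²: AB² = 298, AC² = 125, BC² = 53.
Since AB² = 298 ≥ 125 + 53 = 178, the angle opposite AB is not acute, so the smallest enclosing circle has AB as diameter.
Centre = midpoint of AB = (-7.5, 1.5), r² = 298/4 = 74.5.
Centre = (-7.5, 1.5).

(-7.5, 1.5)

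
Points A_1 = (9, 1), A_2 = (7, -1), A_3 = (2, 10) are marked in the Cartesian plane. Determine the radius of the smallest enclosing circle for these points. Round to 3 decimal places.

Side lengths²: A_1A_2² = 8, A_1A_3² = 130, A_2A_3² = 146.
Since A_2A_3² = 146 ≥ 130 + 8 = 138, the angle opposite A_2A_3 is not acute, so the smallest enclosing circle has A_2A_3 as diameter.
Centre = midpoint of A_2A_3 = (4.5, 4.5), r² = 146/4 = 36.5.
r = √(36.5) ≈ 6.042.

6.042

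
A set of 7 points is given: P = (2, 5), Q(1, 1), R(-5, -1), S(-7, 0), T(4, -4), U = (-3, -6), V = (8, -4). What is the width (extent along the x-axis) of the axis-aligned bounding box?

max x = 8, min x = -7, so width = 15.

15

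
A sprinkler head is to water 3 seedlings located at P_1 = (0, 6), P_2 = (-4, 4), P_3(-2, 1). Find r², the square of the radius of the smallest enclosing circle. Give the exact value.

Side lengths²: P_1P_2² = 20, P_1P_3² = 29, P_2P_3² = 13.
Since P_1P_3² = 29 < 20 + 13 = 33, the triangle is acute, so the smallest enclosing circle is the circumcircle.
Circumcentre = (-1.3125, 3.625), r² = 7.36328125.

7.36328125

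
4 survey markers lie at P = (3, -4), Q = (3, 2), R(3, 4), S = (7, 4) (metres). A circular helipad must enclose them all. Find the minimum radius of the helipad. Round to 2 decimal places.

The farthest pair is P–S with squared distance 80. The circle on this segment as diameter has centre (5, 0) and r² = 80/4 = 20.
Check Q: distance² to centre = 8 ≤ 20, so it lies inside.
All remaining points lie in this disk, and no smaller disk contains both endpoints, so this is the minimum enclosing circle.
r = √20 ≈ 4.47.

4.47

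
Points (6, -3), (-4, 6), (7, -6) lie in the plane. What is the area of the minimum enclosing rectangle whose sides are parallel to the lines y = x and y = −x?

23

In coordinates u = x + y, v = x − y the rectangle is axis-aligned; the map (x,y)→(u,v) scales areas by 2.
u-values: 3, 2, 1; range = 3 − 1 = 2.
v-values: 9, -10, 13; range = 13 − (-10) = 23.
Area = (2 × 23) / 2 = 23.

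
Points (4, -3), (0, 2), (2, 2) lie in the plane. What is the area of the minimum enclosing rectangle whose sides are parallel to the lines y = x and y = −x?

13.5

In coordinates u = x + y, v = x − y the rectangle is axis-aligned; the map (x,y)→(u,v) scales areas by 2.
u-values: 1, 2, 4; range = 4 − 1 = 3.
v-values: 7, -2, 0; range = 7 − (-2) = 9.
Area = (3 × 9) / 2 = 13.5.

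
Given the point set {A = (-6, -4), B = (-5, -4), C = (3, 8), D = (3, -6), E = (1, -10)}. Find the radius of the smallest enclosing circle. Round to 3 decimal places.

The farthest pair is C–E with squared distance 328. The circle on this segment as diameter has centre (2, -1) and r² = 328/4 = 82.
Check A: distance² to centre = 73 ≤ 82, so it lies inside.
All remaining points lie in this disk, and no smaller disk contains both endpoints, so this is the minimum enclosing circle.
r = √82 ≈ 9.055.

9.055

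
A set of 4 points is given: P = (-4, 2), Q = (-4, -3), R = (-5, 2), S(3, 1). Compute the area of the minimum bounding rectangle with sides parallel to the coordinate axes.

x ranges over [-5, 3], width 8.
y ranges over [-3, 2], height 5.
Area = 8 × 5 = 40.

40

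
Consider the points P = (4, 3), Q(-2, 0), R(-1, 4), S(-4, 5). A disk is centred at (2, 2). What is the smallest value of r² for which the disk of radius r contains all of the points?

45

The required radius is the distance from (2, 2) to the farthest point.
Squared distances: 5, 20, 13, 45.
Maximum is 45, attained at S.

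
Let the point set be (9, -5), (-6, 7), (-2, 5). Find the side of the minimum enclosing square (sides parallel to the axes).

The bounding box has width 15 and height 12.
An axis-aligned square enclosing the set must have side ≥ max(width, height).
So the minimum side is max(15, 12) = 15.

15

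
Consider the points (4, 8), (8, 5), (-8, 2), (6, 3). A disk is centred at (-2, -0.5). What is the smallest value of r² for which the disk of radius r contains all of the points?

130.25

The required radius is the distance from (-2, -0.5) to the farthest point.
Squared distances: 108.25, 130.25, 42.25, 76.25.
Maximum is 130.25, attained at (8, 5).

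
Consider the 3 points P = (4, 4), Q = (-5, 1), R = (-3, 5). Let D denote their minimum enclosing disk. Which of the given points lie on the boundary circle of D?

Side lengths²: PQ² = 90, PR² = 50, QR² = 20.
Since PQ² = 90 ≥ 50 + 20 = 70, the angle opposite PQ is not acute, so the smallest enclosing circle has PQ as diameter.
Centre = midpoint of PQ = (-0.5, 2.5), r² = 90/4 = 22.5.
The points at distance exactly r from the centre are P, Q — 2 points.

P, Q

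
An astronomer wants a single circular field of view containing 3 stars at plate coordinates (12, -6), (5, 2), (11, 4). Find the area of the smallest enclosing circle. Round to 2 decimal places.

93.28

Call the three points A, B, C in the order given.
Side lengths²: AB² = 113, AC² = 101, BC² = 40.
Since AB² = 113 < 101 + 40 = 141, the triangle is acute, so the smallest enclosing circle is the circumcircle.
Circumcentre = (583/62, -75/62), r² = 57065/1922.
Area = π·r² = π·57065/1922 ≈ 93.28.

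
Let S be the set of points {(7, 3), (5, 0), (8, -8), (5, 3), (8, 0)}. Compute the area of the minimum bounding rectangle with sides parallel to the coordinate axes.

33

x ranges over [5, 8], width 3.
y ranges over [-8, 3], height 11.
Area = 3 × 11 = 33.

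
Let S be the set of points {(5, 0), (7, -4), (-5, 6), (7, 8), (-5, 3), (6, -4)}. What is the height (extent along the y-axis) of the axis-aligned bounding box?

12

max y = 8, min y = -4, so height = 12.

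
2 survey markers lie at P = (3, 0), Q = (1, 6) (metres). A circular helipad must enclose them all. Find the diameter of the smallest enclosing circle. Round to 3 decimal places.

The smallest circle enclosing two points has them as diameter endpoints.
Centre = midpoint = (2, 3); r² = |PQ|²/4 = 40/4 = 10.
Diameter = 2r = 2√10 ≈ 6.325.

6.325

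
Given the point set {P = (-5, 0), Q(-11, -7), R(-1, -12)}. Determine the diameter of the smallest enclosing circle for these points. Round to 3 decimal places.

13.038

Side lengths²: PQ² = 85, PR² = 160, QR² = 125.
Since PR² = 160 < 125 + 85 = 210, the triangle is acute, so the smallest enclosing circle is the circumcircle.
Circumcentre = (-4.5, -6.5), r² = 42.5.
Diameter = 2r = 2√(42.5) ≈ 13.038.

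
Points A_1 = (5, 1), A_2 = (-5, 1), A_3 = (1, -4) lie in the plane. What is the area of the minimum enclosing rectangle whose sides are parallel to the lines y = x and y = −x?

55

In coordinates u = x + y, v = x − y the rectangle is axis-aligned; the map (x,y)→(u,v) scales areas by 2.
u-values: 6, -4, -3; range = 6 − (-4) = 10.
v-values: 4, -6, 5; range = 5 − (-6) = 11.
Area = (10 × 11) / 2 = 55.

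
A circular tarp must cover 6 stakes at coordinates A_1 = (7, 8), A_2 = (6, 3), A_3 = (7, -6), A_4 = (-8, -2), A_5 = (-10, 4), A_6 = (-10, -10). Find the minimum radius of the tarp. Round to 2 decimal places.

12.38

The minimum enclosing circle of a finite set is fixed by two of the points (as a diameter) or three (as a circumcircle).
The farthest pair is A_1–A_6 with squared distance 613. The circle on this segment as diameter has centre (-1.5, -1) and r² = 613/4 = 153.25.
Check A_2: distance² to centre = 72.25 ≤ 153.25, so it lies inside.
All remaining points lie in this disk, and no smaller disk contains both endpoints, so this is the minimum enclosing circle.
r = √(153.25) ≈ 12.38.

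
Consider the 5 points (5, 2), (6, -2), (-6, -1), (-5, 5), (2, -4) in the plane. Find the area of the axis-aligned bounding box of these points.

108

x ranges over [-6, 6], width 12.
y ranges over [-4, 5], height 9.
Area = 12 × 9 = 108.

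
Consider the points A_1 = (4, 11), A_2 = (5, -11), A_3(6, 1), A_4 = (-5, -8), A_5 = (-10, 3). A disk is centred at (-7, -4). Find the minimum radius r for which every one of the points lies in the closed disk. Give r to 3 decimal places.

18.601

The required radius is the distance from (-7, -4) to the farthest point.
Squared distances: 346, 193, 194, 20, 58.
Maximum is 346, attained at A_1.
r = √346 ≈ 18.601.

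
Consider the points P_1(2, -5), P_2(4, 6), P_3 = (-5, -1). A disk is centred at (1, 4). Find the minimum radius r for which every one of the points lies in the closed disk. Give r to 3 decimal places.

9.055

The required radius is the distance from (1, 4) to the farthest point.
Squared distances: 82, 13, 61.
Maximum is 82, attained at P_1.
r = √82 ≈ 9.055.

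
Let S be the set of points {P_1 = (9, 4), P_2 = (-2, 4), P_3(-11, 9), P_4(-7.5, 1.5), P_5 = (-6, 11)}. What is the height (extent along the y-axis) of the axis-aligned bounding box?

9.5

max y = 11, min y = 1.5, so height = 9.5.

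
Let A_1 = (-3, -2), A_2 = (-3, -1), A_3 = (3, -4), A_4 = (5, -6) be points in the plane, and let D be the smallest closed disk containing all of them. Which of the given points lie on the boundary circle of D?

A_2, A_4

The farthest pair is A_2–A_4 with squared distance 89. The circle on this segment as diameter has centre (1, -3.5) and r² = 89/4 = 22.25.
Check A_1: distance² to centre = 18.25 ≤ 22.25, so it lies inside.
All remaining points lie in this disk, and no smaller disk contains both endpoints, so this is the minimum enclosing circle.
The points at distance exactly r from the centre are A_2, A_4 — 2 points.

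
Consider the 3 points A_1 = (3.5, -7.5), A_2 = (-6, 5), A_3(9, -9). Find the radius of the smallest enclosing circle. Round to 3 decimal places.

Side lengths²: A_1A_2² = 246.5, A_1A_3² = 32.5, A_2A_3² = 421.
Since A_2A_3² = 421 ≥ 246.5 + 32.5 = 279, the angle opposite A_2A_3 is not acute, so the smallest enclosing circle has A_2A_3 as diameter.
Centre = midpoint of A_2A_3 = (1.5, -2), r² = 421/4 = 105.25.
r = √(105.25) ≈ 10.259.

10.259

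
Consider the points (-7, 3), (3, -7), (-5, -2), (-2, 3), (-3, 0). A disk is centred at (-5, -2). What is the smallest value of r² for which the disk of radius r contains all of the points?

The required radius is the distance from (-5, -2) to the farthest point.
Squared distances: 29, 89, 0, 34, 8.
Maximum is 89, attained at (3, -7).

89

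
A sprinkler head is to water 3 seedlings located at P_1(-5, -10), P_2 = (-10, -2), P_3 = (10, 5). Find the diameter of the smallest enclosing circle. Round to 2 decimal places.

Side lengths²: P_1P_2² = 89, P_1P_3² = 450, P_2P_3² = 449.
Since P_1P_3² = 450 < 449 + 89 = 538, the triangle is acute, so the smallest enclosing circle is the circumcircle.
Circumcentre = (21/26, -21/26), r² = 39961/338.
Diameter = 2r = 2√(39961/338) ≈ 21.75.

21.75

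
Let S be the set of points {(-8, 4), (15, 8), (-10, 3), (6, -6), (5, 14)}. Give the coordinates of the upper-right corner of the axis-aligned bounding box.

x-range [-10, 15], y-range [-6, 14].
The upper-right corner is (15, 14).

(15, 14)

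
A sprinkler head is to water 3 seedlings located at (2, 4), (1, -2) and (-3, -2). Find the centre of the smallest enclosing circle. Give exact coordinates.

(-0.5, 1)

Call the three points A, B, C in the order given.
Side lengths²: AB² = 37, AC² = 61, BC² = 16.
Since AC² = 61 ≥ 37 + 16 = 53, the angle opposite AC is not acute, so the smallest enclosing circle has AC as diameter.
Centre = midpoint of AC = (-0.5, 1), r² = 61/4 = 15.25.
Centre = (-0.5, 1).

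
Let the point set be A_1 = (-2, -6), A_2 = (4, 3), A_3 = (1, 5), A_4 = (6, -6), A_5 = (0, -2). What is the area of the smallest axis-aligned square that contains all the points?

The bounding box has width 8 and height 11.
An axis-aligned square enclosing the set must have side ≥ max(width, height).
So the minimum side is max(8, 11) = 11.
Area = 11² = 121.

121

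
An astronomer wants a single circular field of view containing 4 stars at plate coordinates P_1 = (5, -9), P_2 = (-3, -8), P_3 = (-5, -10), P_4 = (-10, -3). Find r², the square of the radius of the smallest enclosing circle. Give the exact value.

A smallest enclosing disk is always determined by at most three of the input points on its boundary.
The farthest pair is P_1–P_4 with squared distance 261. The circle on this segment as diameter has centre (-2.5, -6) and r² = 261/4 = 65.25.
Check P_2: distance² to centre = 4.25 ≤ 65.25, so it lies inside.
All remaining points lie in this disk, and no smaller disk contains both endpoints, so this is the minimum enclosing circle.

65.25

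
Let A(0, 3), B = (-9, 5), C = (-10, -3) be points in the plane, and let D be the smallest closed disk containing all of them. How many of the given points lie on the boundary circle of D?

Side lengths²: AB² = 85, AC² = 136, BC² = 65.
Since AC² = 136 < 85 + 65 = 150, the triangle is acute, so the smallest enclosing circle is the circumcircle.
Circumcentre = (-391/74, 35/74), r² = 93925/2738.
The points at distance exactly r from the centre are A, B, C — 3 points.

3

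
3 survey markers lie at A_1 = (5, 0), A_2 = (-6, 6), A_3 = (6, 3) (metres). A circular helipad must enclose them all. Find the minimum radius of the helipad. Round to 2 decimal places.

6.28

Side lengths²: A_1A_2² = 157, A_1A_3² = 10, A_2A_3² = 153.
Since A_1A_2² = 157 < 153 + 10 = 163, the triangle is acute, so the smallest enclosing circle is the circumcircle.
Circumcentre = (-7/26, 89/26), r² = 13345/338.
r = √(13345/338) ≈ 6.28.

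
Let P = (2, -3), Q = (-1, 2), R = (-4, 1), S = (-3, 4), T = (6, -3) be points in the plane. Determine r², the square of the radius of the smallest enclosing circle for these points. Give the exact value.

By Welzl's lemma the MEC is supported by two points (diametrically opposite) or three points (on a circumcircle).
The farthest pair is S–T with squared distance 130. The circle on this segment as diameter has centre (1.5, 0.5) and r² = 130/4 = 32.5.
Check P: distance² to centre = 12.5 ≤ 32.5, so it lies inside.
All remaining points lie in this disk, and no smaller disk contains both endpoints, so this is the minimum enclosing circle.

32.5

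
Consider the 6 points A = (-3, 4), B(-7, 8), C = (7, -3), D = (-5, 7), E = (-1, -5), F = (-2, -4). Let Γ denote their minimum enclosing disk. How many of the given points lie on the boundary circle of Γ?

The minimum enclosing circle of a finite set is fixed by two of the points (as a diameter) or three (as a circumcircle).
The farthest pair is B–C with squared distance 317. The circle on this segment as diameter has centre (0, 2.5) and r² = 317/4 = 79.25.
Check A: distance² to centre = 11.25 ≤ 79.25, so it lies inside.
All remaining points lie in this disk, and no smaller disk contains both endpoints, so this is the minimum enclosing circle.
The points at distance exactly r from the centre are B, C — 2 points.

2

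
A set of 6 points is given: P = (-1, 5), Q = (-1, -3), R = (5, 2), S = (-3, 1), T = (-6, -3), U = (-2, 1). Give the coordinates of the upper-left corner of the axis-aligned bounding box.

(-6, 5)

x-range [-6, 5], y-range [-3, 5].
The upper-left corner is (-6, 5).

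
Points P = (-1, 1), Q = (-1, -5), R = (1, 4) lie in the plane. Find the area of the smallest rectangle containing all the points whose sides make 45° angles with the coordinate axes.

38.5

In coordinates u = x + y, v = x − y the rectangle is axis-aligned; the map (x,y)→(u,v) scales areas by 2.
u-values: 0, -6, 5; range = 5 − (-6) = 11.
v-values: -2, 4, -3; range = 4 − (-3) = 7.
Area = (11 × 7) / 2 = 38.5.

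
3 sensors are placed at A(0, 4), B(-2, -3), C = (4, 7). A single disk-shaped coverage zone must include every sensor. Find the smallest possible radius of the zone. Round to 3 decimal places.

5.831

Side lengths²: AB² = 53, AC² = 25, BC² = 136.
Since BC² = 136 ≥ 53 + 25 = 78, the angle opposite BC is not acute, so the smallest enclosing circle has BC as diameter.
Centre = midpoint of BC = (1, 2), r² = 136/4 = 34.
r = √34 ≈ 5.831.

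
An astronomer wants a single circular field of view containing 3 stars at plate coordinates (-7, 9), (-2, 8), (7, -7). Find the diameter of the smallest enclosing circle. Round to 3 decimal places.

Call the three points A, B, C in the order given.
Side lengths²: AB² = 26, AC² = 452, BC² = 306.
Since AC² = 452 ≥ 306 + 26 = 332, the angle opposite AC is not acute, so the smallest enclosing circle has AC as diameter.
Centre = midpoint of AC = (0, 1), r² = 452/4 = 113.
Diameter = 2r = 2√113 ≈ 21.260.

21.260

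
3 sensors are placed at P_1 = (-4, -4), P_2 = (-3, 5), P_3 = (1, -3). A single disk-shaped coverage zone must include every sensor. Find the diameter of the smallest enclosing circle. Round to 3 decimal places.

9.386

Side lengths²: P_1P_2² = 82, P_1P_3² = 26, P_2P_3² = 80.
Since P_1P_2² = 82 < 80 + 26 = 106, the triangle is acute, so the smallest enclosing circle is the circumcircle.
Circumcentre = (-25/11, 4/11), r² = 2665/121.
Diameter = 2r = 2√(2665/121) ≈ 9.386.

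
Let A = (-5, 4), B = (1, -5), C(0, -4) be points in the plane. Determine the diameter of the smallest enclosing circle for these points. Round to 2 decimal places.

Side lengths²: AB² = 117, AC² = 89, BC² = 2.
Since AB² = 117 ≥ 89 + 2 = 91, the angle opposite AB is not acute, so the smallest enclosing circle has AB as diameter.
Centre = midpoint of AB = (-2, -0.5), r² = 117/4 = 29.25.
Diameter = 2r = 2√(29.25) ≈ 10.82.

10.82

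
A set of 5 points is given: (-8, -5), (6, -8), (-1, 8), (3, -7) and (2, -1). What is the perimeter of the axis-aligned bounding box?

Width = max x − min x = 6 − (-8) = 14.
Height = max y − min y = 8 − (-8) = 16.
Perimeter = 2(14 + 16) = 60.

60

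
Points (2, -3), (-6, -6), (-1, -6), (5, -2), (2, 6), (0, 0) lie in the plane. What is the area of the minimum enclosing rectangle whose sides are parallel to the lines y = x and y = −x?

110

In coordinates u = x + y, v = x − y the rectangle is axis-aligned; the map (x,y)→(u,v) scales areas by 2.
u-values: -1, -12, -7, 3, 8, 0; range = 8 − (-12) = 20.
v-values: 5, 0, 5, 7, -4, 0; range = 7 − (-4) = 11.
Area = (20 × 11) / 2 = 110.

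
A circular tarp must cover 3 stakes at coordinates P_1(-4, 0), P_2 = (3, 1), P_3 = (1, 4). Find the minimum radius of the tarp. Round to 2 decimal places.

3.55

Side lengths²: P_1P_2² = 50, P_1P_3² = 41, P_2P_3² = 13.
Since P_1P_2² = 50 < 41 + 13 = 54, the triangle is acute, so the smallest enclosing circle is the circumcircle.
Circumcentre = (-25/46, 37/46), r² = 13325/1058.
r = √(13325/1058) ≈ 3.55.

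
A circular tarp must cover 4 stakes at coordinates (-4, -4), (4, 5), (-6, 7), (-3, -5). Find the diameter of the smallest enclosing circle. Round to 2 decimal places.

13.51

By Welzl's lemma the MEC is supported by two points (diametrically opposite) or three points (on a circumcircle).
The minimum enclosing circle is determined by three boundary points: (4, 5), (-6, 7), (-3, -5).
Their circumcentre is (-71/38, 63/38) with r² = 32929/722.
The farthest remaining point (-4, -4) is at distance² 26393/722 ≤ 32929/722.
Diameter = 2r = 2√(32929/722) ≈ 13.51.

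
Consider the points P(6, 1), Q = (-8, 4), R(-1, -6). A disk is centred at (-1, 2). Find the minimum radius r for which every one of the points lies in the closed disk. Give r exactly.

8

The required radius is the distance from (-1, 2) to the farthest point.
Squared distances: 50, 53, 64.
Maximum is 64, attained at R.
r = √64 = 8.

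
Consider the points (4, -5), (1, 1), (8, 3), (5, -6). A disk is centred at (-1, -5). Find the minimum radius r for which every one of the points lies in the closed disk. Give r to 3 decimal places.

12.042

The required radius is the distance from (-1, -5) to the farthest point.
Squared distances: 25, 40, 145, 37.
Maximum is 145, attained at (8, 3).
r = √145 ≈ 12.042.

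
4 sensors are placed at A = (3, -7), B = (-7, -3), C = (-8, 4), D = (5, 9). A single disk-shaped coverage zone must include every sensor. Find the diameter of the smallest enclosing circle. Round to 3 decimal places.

17.645

A smallest enclosing disk is always determined by at most three of the input points on its boundary.
The minimum enclosing circle is determined by three boundary points: A, C, D.
Their circumcentre is (4/9, 13/9) with r² = 6305/81.
The farthest remaining point B is at distance² 6089/81 ≤ 6305/81.
Diameter = 2r = 2√(6305/81) ≈ 17.645.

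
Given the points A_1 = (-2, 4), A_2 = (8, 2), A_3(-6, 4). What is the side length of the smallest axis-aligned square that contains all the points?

14

The bounding box has width 14 and height 2.
An axis-aligned square enclosing the set must have side ≥ max(width, height).
So the minimum side is max(14, 2) = 14.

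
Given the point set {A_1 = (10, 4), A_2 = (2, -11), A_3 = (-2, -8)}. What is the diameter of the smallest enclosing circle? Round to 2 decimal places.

17.17

Side lengths²: A_1A_2² = 289, A_1A_3² = 288, A_2A_3² = 25.
Since A_1A_2² = 289 < 288 + 25 = 313, the triangle is acute, so the smallest enclosing circle is the circumcircle.
Circumcentre = (69/14, -41/14), r² = 7225/98.
Diameter = 2r = 2√(7225/98) ≈ 17.17.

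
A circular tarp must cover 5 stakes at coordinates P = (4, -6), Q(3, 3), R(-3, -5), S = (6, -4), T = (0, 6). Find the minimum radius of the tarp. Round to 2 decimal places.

6.37

The minimum enclosing circle of a finite set is fixed by two of the points (as a diameter) or three (as a circumcircle).
The minimum enclosing circle is determined by three boundary points: P, R, T.
Their circumcentre is (1.25, -0.25) with r² = 40.625.
The farthest remaining point S is at distance² 36.625 ≤ 40.625.
r = √(40.625) ≈ 6.37.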